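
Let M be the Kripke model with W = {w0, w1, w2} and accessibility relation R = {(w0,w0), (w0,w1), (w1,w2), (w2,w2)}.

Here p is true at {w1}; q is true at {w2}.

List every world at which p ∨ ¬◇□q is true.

w0: p is F, ¬◇□q is F. ✗
w1: p is T, ¬◇□q is F. ✓
w2: p is F, ¬◇□q is F. ✗

{w1}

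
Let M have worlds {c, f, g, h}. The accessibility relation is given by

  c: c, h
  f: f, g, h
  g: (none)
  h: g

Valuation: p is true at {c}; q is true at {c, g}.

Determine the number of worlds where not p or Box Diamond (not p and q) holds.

3

c: not p is F, Box Diamond (not p and q) is F. ✗
f: not p is T, Box Diamond (not p and q) is F. ✓
g: not p is T, Box Diamond (not p and q) is T. ✓
h: not p is T, Box Diamond (not p and q) is F. ✓
Satisfying worlds: {f, g, h}.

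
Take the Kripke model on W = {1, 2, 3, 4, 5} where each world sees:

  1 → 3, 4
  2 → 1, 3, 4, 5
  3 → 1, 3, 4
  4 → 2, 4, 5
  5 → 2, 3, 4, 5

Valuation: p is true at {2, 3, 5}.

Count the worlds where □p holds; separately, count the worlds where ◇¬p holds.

For □p:
1: successors {3, 4}; p there: 3:T, 4:F. ✗
2: successors {1, 3, 4, 5}; p there: 1:F, 3:T, 4:F, 5:T. ✗
3: successors {1, 3, 4}; p there: 1:F, 3:T, 4:F. ✗
4: successors {2, 4, 5}; p there: 2:T, 4:F, 5:T. ✗
5: successors {2, 3, 4, 5}; p there: 2:T, 3:T, 4:F, 5:T. ✗
— 0 worlds.
For ◇¬p:
1: successors {3, 4}; ¬p there: 3:F, 4:T. ✓
2: successors {1, 3, 4, 5}; ¬p there: 1:T, 3:F, 4:T, 5:F. ✓
3: successors {1, 3, 4}; ¬p there: 1:T, 3:F, 4:T. ✓
4: successors {2, 4, 5}; ¬p there: 2:F, 4:T, 5:F. ✓
5: successors {2, 3, 4, 5}; ¬p there: 2:F, 3:F, 4:T, 5:F. ✓
— 5 worlds.

0 and 5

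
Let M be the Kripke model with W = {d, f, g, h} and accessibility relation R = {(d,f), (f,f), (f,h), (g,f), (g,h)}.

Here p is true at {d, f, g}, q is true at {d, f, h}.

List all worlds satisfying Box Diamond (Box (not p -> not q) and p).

{h}

d: successors {f}; Diamond (Box (not p -> not q) and p) there: f:F. ✗
f: successors {f, h}; Diamond (Box (not p -> not q) and p) there: f:F, h:F. ✗
g: successors {f, h}; Diamond (Box (not p -> not q) and p) there: f:F, h:F. ✗
h: no successors, so Box Diamond (Box (not p -> not q) and p) holds vacuously. ✓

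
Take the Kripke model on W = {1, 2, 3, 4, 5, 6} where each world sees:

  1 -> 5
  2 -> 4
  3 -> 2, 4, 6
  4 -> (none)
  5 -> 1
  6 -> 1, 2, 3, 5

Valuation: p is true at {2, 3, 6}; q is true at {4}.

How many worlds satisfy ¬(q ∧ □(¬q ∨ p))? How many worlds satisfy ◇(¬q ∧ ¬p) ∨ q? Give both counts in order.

5 and 4

For ¬(q ∧ □(¬q ∨ p)):
1: q ∧ □(¬q ∨ p) is F. ✓
2: q ∧ □(¬q ∨ p) is F. ✓
3: q ∧ □(¬q ∨ p) is F. ✓
4: q ∧ □(¬q ∨ p) is T. ✗
5: q ∧ □(¬q ∨ p) is F. ✓
6: q ∧ □(¬q ∨ p) is F. ✓
— 5 worlds.
For ◇(¬q ∧ ¬p) ∨ q:
1: ◇(¬q ∧ ¬p) is T, q is F. ✓
2: ◇(¬q ∧ ¬p) is F, q is F. ✗
3: ◇(¬q ∧ ¬p) is F, q is F. ✗
4: ◇(¬q ∧ ¬p) is F, q is T. ✓
5: ◇(¬q ∧ ¬p) is T, q is F. ✓
6: ◇(¬q ∧ ¬p) is T, q is F. ✓
— 4 worlds.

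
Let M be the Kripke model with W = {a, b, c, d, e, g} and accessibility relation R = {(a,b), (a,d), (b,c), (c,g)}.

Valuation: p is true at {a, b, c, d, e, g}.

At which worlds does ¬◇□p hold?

a: ◇□p is T. ✗
b: ◇□p is T. ✗
c: ◇□p is T. ✗
d: ◇□p is F. ✓
e: ◇□p is F. ✓
g: ◇□p is F. ✓

{d, e, g}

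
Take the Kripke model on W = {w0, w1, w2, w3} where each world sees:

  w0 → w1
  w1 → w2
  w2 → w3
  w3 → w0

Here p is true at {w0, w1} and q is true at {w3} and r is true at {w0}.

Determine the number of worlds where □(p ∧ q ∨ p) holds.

w0: successors {w1}; p ∧ q ∨ p there: w1:T. ✓
w1: successors {w2}; p ∧ q ∨ p there: w2:F. ✗
w2: successors {w3}; p ∧ q ∨ p there: w3:F. ✗
w3: successors {w0}; p ∧ q ∨ p there: w0:T. ✓
Satisfying worlds: {w0, w3}.

2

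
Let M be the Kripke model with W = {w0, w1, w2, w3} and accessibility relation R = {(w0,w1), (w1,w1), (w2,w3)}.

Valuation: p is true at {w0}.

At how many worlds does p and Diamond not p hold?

1

w0: p is T, Diamond not p is T. ✓
w1: p is F, Diamond not p is T. ✗
w2: p is F, Diamond not p is T. ✗
w3: p is F, Diamond not p is F. ✗
Satisfying worlds: {w0}.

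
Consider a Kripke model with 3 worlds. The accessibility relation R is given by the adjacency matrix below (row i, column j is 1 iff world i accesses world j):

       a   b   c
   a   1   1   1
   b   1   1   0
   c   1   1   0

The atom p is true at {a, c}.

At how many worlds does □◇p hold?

3

a: successors {a, b, c}; ◇p there: a:T, b:T, c:T. ✓
b: successors {a, b}; ◇p there: a:T, b:T. ✓
c: successors {a, b}; ◇p there: a:T, b:T. ✓
Satisfying worlds: {a, b, c}.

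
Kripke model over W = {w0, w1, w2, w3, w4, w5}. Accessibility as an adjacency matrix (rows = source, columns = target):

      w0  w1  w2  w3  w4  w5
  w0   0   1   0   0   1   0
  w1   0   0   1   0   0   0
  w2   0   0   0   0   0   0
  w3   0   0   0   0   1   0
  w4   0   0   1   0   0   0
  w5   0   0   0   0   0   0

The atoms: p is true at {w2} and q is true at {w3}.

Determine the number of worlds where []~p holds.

w0: successors {w1, w4}; ~p there: w1:T, w4:T. ✓
w1: successors {w2}; ~p there: w2:F. ✗
w2: no successors, so []~p holds vacuously. ✓
w3: successors {w4}; ~p there: w4:T. ✓
w4: successors {w2}; ~p there: w2:F. ✗
w5: no successors, so []~p holds vacuously. ✓
Satisfying worlds: {w0, w2, w3, w5}.

4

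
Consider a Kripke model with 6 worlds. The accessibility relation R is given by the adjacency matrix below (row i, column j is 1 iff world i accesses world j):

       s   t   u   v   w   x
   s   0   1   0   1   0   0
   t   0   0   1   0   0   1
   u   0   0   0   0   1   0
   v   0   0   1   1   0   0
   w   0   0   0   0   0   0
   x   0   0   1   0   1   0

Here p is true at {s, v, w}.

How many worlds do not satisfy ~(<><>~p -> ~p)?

4

s: <><>~p -> ~p is F. ✓
t: <><>~p -> ~p is T. ✗
u: <><>~p -> ~p is T. ✗
v: <><>~p -> ~p is F. ✓
w: <><>~p -> ~p is T. ✗
x: <><>~p -> ~p is T. ✗
Satisfying worlds: {s, v}.
So ~(<><>~p -> ~p) fails at the other 4 worlds.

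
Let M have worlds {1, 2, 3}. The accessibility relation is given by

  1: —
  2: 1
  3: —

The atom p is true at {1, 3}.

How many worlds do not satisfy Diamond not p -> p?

0

1: Diamond not p is F, p is T. ✓
2: Diamond not p is F, p is F. ✓
3: Diamond not p is F, p is T. ✓
Satisfying worlds: {1, 2, 3}.
So Diamond not p -> p fails at the other 0 worlds.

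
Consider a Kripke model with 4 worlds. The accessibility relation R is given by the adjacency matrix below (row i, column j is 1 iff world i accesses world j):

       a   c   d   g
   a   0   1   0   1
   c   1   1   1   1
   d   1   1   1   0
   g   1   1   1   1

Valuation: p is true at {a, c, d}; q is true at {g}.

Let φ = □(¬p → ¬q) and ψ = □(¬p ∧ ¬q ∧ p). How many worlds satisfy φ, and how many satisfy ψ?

1 and 0

For □(¬p → ¬q):
a: successors {c, g}; ¬p → ¬q there: c:T, g:F. ✗
c: successors {a, c, d, g}; ¬p → ¬q there: a:T, c:T, d:T, g:F. ✗
d: successors {a, c, d}; ¬p → ¬q there: a:T, c:T, d:T. ✓
g: successors {a, c, d, g}; ¬p → ¬q there: a:T, c:T, d:T, g:F. ✗
— 1 world.
For □(¬p ∧ ¬q ∧ p):
a: successors {c, g}; ¬p ∧ ¬q ∧ p there: c:F, g:F. ✗
c: successors {a, c, d, g}; ¬p ∧ ¬q ∧ p there: a:F, c:F, d:F, g:F. ✗
d: successors {a, c, d}; ¬p ∧ ¬q ∧ p there: a:F, c:F, d:F. ✗
g: successors {a, c, d, g}; ¬p ∧ ¬q ∧ p there: a:F, c:F, d:F, g:F. ✗
— 0 worlds.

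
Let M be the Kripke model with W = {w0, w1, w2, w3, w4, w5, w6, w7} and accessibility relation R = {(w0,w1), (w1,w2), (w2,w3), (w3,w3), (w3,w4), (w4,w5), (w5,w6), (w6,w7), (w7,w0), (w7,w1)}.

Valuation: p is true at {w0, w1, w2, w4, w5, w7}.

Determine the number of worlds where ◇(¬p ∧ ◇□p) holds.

3

w0: successors {w1}; ¬p ∧ ◇□p there: w1:F. ✗
w1: successors {w2}; ¬p ∧ ◇□p there: w2:F. ✗
w2: successors {w3}; ¬p ∧ ◇□p there: w3:T. ✓
w3: successors {w3, w4}; ¬p ∧ ◇□p there: w3:T, w4:F. ✓
w4: successors {w5}; ¬p ∧ ◇□p there: w5:F. ✗
w5: successors {w6}; ¬p ∧ ◇□p there: w6:T. ✓
w6: successors {w7}; ¬p ∧ ◇□p there: w7:F. ✗
w7: successors {w0, w1}; ¬p ∧ ◇□p there: w0:F, w1:F. ✗
Satisfying worlds: {w2, w3, w5}.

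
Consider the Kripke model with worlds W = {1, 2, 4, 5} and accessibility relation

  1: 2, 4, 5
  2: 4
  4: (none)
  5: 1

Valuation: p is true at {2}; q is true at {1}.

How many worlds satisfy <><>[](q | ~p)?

1: successors {2, 4, 5}; <>[](q | ~p) there: 2:T, 4:F, 5:F. ✓
2: successors {4}; <>[](q | ~p) there: 4:F. ✗
4: no successors, so <><>[](q | ~p) fails. ✗
5: successors {1}; <>[](q | ~p) there: 1:T. ✓
Satisfying worlds: {1, 5}.

2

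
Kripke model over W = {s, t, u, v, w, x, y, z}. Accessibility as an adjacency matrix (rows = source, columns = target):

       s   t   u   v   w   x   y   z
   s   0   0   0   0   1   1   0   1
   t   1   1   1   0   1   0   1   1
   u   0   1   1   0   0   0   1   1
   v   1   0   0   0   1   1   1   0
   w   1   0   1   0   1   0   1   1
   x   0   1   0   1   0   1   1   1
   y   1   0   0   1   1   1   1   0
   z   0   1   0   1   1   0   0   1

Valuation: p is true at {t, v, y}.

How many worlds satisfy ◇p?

s: successors {w, x, z}; p there: w:F, x:F, z:F. ✗
t: successors {s, t, u, w, y, z}; p there: s:F, t:T, u:F, w:F, y:T, z:F. ✓
u: successors {t, u, y, z}; p there: t:T, u:F, y:T, z:F. ✓
v: successors {s, w, x, y}; p there: s:F, w:F, x:F, y:T. ✓
w: successors {s, u, w, y, z}; p there: s:F, u:F, w:F, y:T, z:F. ✓
x: successors {t, v, x, y, z}; p there: t:T, v:T, x:F, y:T, z:F. ✓
y: successors {s, v, w, x, y}; p there: s:F, v:T, w:F, x:F, y:T. ✓
z: successors {t, v, w, z}; p there: t:T, v:T, w:F, z:F. ✓
Satisfying worlds: {t, u, v, w, x, y, z}.

7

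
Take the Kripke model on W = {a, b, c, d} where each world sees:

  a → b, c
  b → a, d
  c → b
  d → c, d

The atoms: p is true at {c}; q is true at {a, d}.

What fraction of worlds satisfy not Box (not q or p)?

1/2

a: Box (not q or p) is T. ✗
b: Box (not q or p) is F. ✓
c: Box (not q or p) is T. ✗
d: Box (not q or p) is F. ✓
That's 2 of 4 worlds, so 2/4 = 1/2.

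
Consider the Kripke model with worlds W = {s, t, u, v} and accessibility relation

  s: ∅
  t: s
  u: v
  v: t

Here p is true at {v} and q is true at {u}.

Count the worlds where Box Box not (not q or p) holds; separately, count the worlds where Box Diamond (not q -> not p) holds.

For Box Box not (not q or p):
s: no successors, so Box Box not (not q or p) holds vacuously. ✓
t: successors {s}; Box not (not q or p) there: s:T. ✓
u: successors {v}; Box not (not q or p) there: v:F. ✗
v: successors {t}; Box not (not q or p) there: t:F. ✗
— 2 worlds.
For Box Diamond (not q -> not p):
s: no successors, so Box Diamond (not q -> not p) holds vacuously. ✓
t: successors {s}; Diamond (not q -> not p) there: s:F. ✗
u: successors {v}; Diamond (not q -> not p) there: v:T. ✓
v: successors {t}; Diamond (not q -> not p) there: t:T. ✓
— 3 worlds.

2 and 3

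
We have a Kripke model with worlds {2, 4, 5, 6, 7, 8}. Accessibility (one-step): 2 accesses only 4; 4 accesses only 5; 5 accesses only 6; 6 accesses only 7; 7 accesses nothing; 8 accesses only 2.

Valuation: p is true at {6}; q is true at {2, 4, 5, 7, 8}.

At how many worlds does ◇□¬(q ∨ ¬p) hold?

2: successors {4}; □¬(q ∨ ¬p) there: 4:F. ✗
4: successors {5}; □¬(q ∨ ¬p) there: 5:T. ✓
5: successors {6}; □¬(q ∨ ¬p) there: 6:F. ✗
6: successors {7}; □¬(q ∨ ¬p) there: 7:T. ✓
7: no successors, so ◇□¬(q ∨ ¬p) fails. ✗
8: successors {2}; □¬(q ∨ ¬p) there: 2:F. ✗
Satisfying worlds: {4, 6}.

2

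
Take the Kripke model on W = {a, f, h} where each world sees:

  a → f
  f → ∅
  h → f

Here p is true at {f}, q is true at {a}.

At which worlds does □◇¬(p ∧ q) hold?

{f}

a: successors {f}; ◇¬(p ∧ q) there: f:F. ✗
f: no successors, so □◇¬(p ∧ q) holds vacuously. ✓
h: successors {f}; ◇¬(p ∧ q) there: f:F. ✗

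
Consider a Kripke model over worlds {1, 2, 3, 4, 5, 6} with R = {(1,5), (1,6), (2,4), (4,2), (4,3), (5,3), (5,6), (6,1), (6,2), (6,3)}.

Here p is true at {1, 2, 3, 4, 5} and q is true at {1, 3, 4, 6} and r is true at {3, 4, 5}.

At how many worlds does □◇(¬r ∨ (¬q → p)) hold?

3

1: successors {5, 6}; ◇(¬r ∨ (¬q → p)) there: 5:T, 6:T. ✓
2: successors {4}; ◇(¬r ∨ (¬q → p)) there: 4:T. ✓
3: no successors, so □◇(¬r ∨ (¬q → p)) holds vacuously. ✓
4: successors {2, 3}; ◇(¬r ∨ (¬q → p)) there: 2:T, 3:F. ✗
5: successors {3, 6}; ◇(¬r ∨ (¬q → p)) there: 3:F, 6:T. ✗
6: successors {1, 2, 3}; ◇(¬r ∨ (¬q → p)) there: 1:T, 2:T, 3:F. ✗
Satisfying worlds: {1, 2, 3}.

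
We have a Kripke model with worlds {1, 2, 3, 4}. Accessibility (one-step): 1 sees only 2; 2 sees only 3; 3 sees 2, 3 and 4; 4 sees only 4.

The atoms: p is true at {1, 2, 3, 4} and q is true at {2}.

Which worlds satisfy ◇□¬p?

∅

1: successors {2}; □¬p there: 2:F. ✗
2: successors {3}; □¬p there: 3:F. ✗
3: successors {2, 3, 4}; □¬p there: 2:F, 3:F, 4:F. ✗
4: successors {4}; □¬p there: 4:F. ✗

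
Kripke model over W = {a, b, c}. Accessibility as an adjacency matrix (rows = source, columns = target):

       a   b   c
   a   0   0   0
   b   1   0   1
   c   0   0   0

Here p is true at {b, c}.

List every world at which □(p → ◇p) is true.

a: no successors, so □(p → ◇p) holds vacuously. ✓
b: successors {a, c}; p → ◇p there: a:T, c:F. ✗
c: no successors, so □(p → ◇p) holds vacuously. ✓

{a, c}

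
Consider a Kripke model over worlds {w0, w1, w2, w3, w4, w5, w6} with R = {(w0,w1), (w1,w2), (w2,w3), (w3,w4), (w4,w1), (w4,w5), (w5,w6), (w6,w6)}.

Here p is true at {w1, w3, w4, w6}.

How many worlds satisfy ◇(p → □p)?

w0: successors {w1}; p → □p there: w1:F. ✗
w1: successors {w2}; p → □p there: w2:T. ✓
w2: successors {w3}; p → □p there: w3:T. ✓
w3: successors {w4}; p → □p there: w4:F. ✗
w4: successors {w1, w5}; p → □p there: w1:F, w5:T. ✓
w5: successors {w6}; p → □p there: w6:T. ✓
w6: successors {w6}; p → □p there: w6:T. ✓
Satisfying worlds: {w1, w2, w4, w5, w6}.

5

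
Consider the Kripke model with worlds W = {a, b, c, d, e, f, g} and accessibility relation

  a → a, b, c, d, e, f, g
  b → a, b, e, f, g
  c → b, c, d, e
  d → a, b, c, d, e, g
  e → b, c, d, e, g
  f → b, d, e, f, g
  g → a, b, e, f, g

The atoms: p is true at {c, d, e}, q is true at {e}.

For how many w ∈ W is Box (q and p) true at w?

a: successors {a, b, c, d, e, f, g}; q and p there: a:F, b:F, c:F, d:F, e:T, f:F, g:F. ✗
b: successors {a, b, e, f, g}; q and p there: a:F, b:F, e:T, f:F, g:F. ✗
c: successors {b, c, d, e}; q and p there: b:F, c:F, d:F, e:T. ✗
d: successors {a, b, c, d, e, g}; q and p there: a:F, b:F, c:F, d:F, e:T, g:F. ✗
e: successors {b, c, d, e, g}; q and p there: b:F, c:F, d:F, e:T, g:F. ✗
f: successors {b, d, e, f, g}; q and p there: b:F, d:F, e:T, f:F, g:F. ✗
g: successors {a, b, e, f, g}; q and p there: a:F, b:F, e:T, f:F, g:F. ✗
Satisfying worlds: ∅.

0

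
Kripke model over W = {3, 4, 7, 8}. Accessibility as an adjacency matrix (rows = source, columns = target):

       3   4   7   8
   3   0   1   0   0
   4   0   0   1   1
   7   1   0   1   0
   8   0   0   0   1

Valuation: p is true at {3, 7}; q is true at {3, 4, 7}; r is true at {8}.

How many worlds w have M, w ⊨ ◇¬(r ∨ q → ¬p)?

3: successors {4}; ¬(r ∨ q → ¬p) there: 4:F. ✗
4: successors {7, 8}; ¬(r ∨ q → ¬p) there: 7:T, 8:F. ✓
7: successors {3, 7}; ¬(r ∨ q → ¬p) there: 3:T, 7:T. ✓
8: successors {8}; ¬(r ∨ q → ¬p) there: 8:F. ✗
Satisfying worlds: {4, 7}.

2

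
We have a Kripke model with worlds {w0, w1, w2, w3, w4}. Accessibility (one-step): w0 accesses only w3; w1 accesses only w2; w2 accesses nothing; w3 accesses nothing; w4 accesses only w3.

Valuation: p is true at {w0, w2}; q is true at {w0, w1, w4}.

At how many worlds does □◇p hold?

w0: successors {w3}; ◇p there: w3:F. ✗
w1: successors {w2}; ◇p there: w2:F. ✗
w2: no successors, so □◇p holds vacuously. ✓
w3: no successors, so □◇p holds vacuously. ✓
w4: successors {w3}; ◇p there: w3:F. ✗
Satisfying worlds: {w2, w3}.

2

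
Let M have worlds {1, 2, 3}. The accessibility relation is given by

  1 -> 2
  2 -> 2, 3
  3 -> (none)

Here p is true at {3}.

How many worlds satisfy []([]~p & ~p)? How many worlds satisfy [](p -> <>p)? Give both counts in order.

1 and 2

For []([]~p & ~p):
1: successors {2}; []~p & ~p there: 2:F. ✗
2: successors {2, 3}; []~p & ~p there: 2:F, 3:F. ✗
3: no successors, so []([]~p & ~p) holds vacuously. ✓
— 1 world.
For [](p -> <>p):
1: successors {2}; p -> <>p there: 2:T. ✓
2: successors {2, 3}; p -> <>p there: 2:T, 3:F. ✗
3: no successors, so [](p -> <>p) holds vacuously. ✓
— 2 worlds.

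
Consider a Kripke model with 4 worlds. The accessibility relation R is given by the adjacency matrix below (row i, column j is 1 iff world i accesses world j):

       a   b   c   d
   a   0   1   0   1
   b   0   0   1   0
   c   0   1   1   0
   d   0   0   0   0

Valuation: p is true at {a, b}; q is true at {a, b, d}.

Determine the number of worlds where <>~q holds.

a: successors {b, d}; ~q there: b:F, d:F. ✗
b: successors {c}; ~q there: c:T. ✓
c: successors {b, c}; ~q there: b:F, c:T. ✓
d: no successors, so <>~q fails. ✗
Satisfying worlds: {b, c}.

2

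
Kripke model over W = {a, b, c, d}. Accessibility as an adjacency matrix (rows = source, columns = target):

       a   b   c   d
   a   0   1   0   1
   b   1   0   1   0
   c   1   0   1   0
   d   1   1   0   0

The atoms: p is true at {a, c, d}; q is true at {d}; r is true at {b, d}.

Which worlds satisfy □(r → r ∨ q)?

a: successors {b, d}; r → r ∨ q there: b:T, d:T. ✓
b: successors {a, c}; r → r ∨ q there: a:T, c:T. ✓
c: successors {a, c}; r → r ∨ q there: a:T, c:T. ✓
d: successors {a, b}; r → r ∨ q there: a:T, b:T. ✓

{a, b, c, d}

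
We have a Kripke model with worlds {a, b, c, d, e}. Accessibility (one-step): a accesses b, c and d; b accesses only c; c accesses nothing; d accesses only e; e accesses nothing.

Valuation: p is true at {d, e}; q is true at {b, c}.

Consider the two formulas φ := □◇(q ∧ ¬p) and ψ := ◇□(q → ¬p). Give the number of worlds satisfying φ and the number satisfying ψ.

For □◇(q ∧ ¬p):
a: successors {b, c, d}; ◇(q ∧ ¬p) there: b:T, c:F, d:F. ✗
b: successors {c}; ◇(q ∧ ¬p) there: c:F. ✗
c: no successors, so □◇(q ∧ ¬p) holds vacuously. ✓
d: successors {e}; ◇(q ∧ ¬p) there: e:F. ✗
e: no successors, so □◇(q ∧ ¬p) holds vacuously. ✓
— 2 worlds.
For ◇□(q → ¬p):
a: successors {b, c, d}; □(q → ¬p) there: b:T, c:T, d:T. ✓
b: successors {c}; □(q → ¬p) there: c:T. ✓
c: no successors, so ◇□(q → ¬p) fails. ✗
d: successors {e}; □(q → ¬p) there: e:T. ✓
e: no successors, so ◇□(q → ¬p) fails. ✗
— 3 worlds.

2 and 3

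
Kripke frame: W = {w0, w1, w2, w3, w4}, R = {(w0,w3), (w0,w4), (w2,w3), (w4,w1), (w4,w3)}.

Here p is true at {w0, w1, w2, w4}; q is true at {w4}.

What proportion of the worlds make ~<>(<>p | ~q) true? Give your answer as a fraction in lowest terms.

w0: <>(<>p | ~q) is T. ✗
w1: <>(<>p | ~q) is F. ✓
w2: <>(<>p | ~q) is T. ✗
w3: <>(<>p | ~q) is F. ✓
w4: <>(<>p | ~q) is T. ✗
That's 2 of 5 worlds, so 2/5.

2/5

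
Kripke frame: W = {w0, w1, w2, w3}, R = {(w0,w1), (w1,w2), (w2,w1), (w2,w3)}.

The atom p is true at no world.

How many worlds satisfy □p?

w0: successors {w1}; p there: w1:F. ✗
w1: successors {w2}; p there: w2:F. ✗
w2: successors {w1, w3}; p there: w1:F, w3:F. ✗
w3: no successors, so □p holds vacuously. ✓
Satisfying worlds: {w3}.

1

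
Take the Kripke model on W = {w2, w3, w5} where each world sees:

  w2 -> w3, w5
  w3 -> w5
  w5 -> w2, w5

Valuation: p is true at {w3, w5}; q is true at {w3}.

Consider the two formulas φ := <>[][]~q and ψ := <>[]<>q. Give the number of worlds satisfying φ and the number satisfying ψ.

2 and 0

For <>[][]~q:
w2: successors {w3, w5}; [][]~q there: w3:T, w5:F. ✓
w3: successors {w5}; [][]~q there: w5:F. ✗
w5: successors {w2, w5}; [][]~q there: w2:T, w5:F. ✓
— 2 worlds.
For <>[]<>q:
w2: successors {w3, w5}; []<>q there: w3:F, w5:F. ✗
w3: successors {w5}; []<>q there: w5:F. ✗
w5: successors {w2, w5}; []<>q there: w2:F, w5:F. ✗
— 0 worlds.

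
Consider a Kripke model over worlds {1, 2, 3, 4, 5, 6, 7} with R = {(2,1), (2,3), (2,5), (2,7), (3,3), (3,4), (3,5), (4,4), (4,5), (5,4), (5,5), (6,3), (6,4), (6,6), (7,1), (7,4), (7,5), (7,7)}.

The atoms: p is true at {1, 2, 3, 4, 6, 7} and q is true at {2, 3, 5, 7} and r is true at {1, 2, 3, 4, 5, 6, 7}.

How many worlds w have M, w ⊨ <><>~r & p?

1: <><>~r is F, p is T. ✗
2: <><>~r is F, p is T. ✗
3: <><>~r is F, p is T. ✗
4: <><>~r is F, p is T. ✗
5: <><>~r is F, p is F. ✗
6: <><>~r is F, p is T. ✗
7: <><>~r is F, p is T. ✗
Satisfying worlds: ∅.

0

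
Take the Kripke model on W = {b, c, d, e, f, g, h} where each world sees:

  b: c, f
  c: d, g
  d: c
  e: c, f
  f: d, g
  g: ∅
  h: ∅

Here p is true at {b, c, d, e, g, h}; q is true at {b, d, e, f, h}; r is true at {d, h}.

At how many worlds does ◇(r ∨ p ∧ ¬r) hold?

5

b: successors {c, f}; r ∨ p ∧ ¬r there: c:T, f:F. ✓
c: successors {d, g}; r ∨ p ∧ ¬r there: d:T, g:T. ✓
d: successors {c}; r ∨ p ∧ ¬r there: c:T. ✓
e: successors {c, f}; r ∨ p ∧ ¬r there: c:T, f:F. ✓
f: successors {d, g}; r ∨ p ∧ ¬r there: d:T, g:T. ✓
g: no successors, so ◇(r ∨ p ∧ ¬r) fails. ✗
h: no successors, so ◇(r ∨ p ∧ ¬r) fails. ✗
Satisfying worlds: {b, c, d, e, f}.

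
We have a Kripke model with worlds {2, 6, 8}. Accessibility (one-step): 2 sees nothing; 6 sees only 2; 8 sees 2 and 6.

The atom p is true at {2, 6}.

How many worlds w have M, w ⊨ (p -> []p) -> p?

2

2: p -> []p is T, p is T. ✓
6: p -> []p is T, p is T. ✓
8: p -> []p is T, p is F. ✗
Satisfying worlds: {2, 6}.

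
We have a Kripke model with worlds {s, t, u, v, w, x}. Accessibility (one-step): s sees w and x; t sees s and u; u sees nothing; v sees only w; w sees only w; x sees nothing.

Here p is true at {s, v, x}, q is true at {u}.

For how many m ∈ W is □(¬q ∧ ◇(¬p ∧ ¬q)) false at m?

2

s: successors {w, x}; ¬q ∧ ◇(¬p ∧ ¬q) there: w:T, x:F. ✗
t: successors {s, u}; ¬q ∧ ◇(¬p ∧ ¬q) there: s:T, u:F. ✗
u: no successors, so □(¬q ∧ ◇(¬p ∧ ¬q)) holds vacuously. ✓
v: successors {w}; ¬q ∧ ◇(¬p ∧ ¬q) there: w:T. ✓
w: successors {w}; ¬q ∧ ◇(¬p ∧ ¬q) there: w:T. ✓
x: no successors, so □(¬q ∧ ◇(¬p ∧ ¬q)) holds vacuously. ✓
Satisfying worlds: {u, v, w, x}.
So □(¬q ∧ ◇(¬p ∧ ¬q)) fails at the other 2 worlds.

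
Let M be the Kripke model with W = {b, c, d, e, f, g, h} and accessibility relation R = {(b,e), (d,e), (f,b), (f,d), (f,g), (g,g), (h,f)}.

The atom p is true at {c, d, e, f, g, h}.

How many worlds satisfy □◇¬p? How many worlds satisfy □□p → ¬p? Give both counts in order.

For □◇¬p:
b: successors {e}; ◇¬p there: e:F. ✗
c: no successors, so □◇¬p holds vacuously. ✓
d: successors {e}; ◇¬p there: e:F. ✗
e: no successors, so □◇¬p holds vacuously. ✓
f: successors {b, d, g}; ◇¬p there: b:F, d:F, g:F. ✗
g: successors {g}; ◇¬p there: g:F. ✗
h: successors {f}; ◇¬p there: f:T. ✓
— 3 worlds.
For □□p → ¬p:
b: □□p is T, ¬p is T. ✓
c: □□p is T, ¬p is F. ✗
d: □□p is T, ¬p is F. ✗
e: □□p is T, ¬p is F. ✗
f: □□p is T, ¬p is F. ✗
g: □□p is T, ¬p is F. ✗
h: □□p is F, ¬p is F. ✓
— 2 worlds.

3 and 2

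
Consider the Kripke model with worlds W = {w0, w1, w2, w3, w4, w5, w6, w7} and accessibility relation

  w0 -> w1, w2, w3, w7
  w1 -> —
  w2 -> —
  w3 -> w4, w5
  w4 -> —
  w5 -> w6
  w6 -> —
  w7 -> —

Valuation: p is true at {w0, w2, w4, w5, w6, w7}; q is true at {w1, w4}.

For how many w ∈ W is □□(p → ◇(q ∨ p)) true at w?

6

w0: successors {w1, w2, w3, w7}; □(p → ◇(q ∨ p)) there: w1:T, w2:T, w3:F, w7:T. ✗
w1: no successors, so □□(p → ◇(q ∨ p)) holds vacuously. ✓
w2: no successors, so □□(p → ◇(q ∨ p)) holds vacuously. ✓
w3: successors {w4, w5}; □(p → ◇(q ∨ p)) there: w4:T, w5:F. ✗
w4: no successors, so □□(p → ◇(q ∨ p)) holds vacuously. ✓
w5: successors {w6}; □(p → ◇(q ∨ p)) there: w6:T. ✓
w6: no successors, so □□(p → ◇(q ∨ p)) holds vacuously. ✓
w7: no successors, so □□(p → ◇(q ∨ p)) holds vacuously. ✓
Satisfying worlds: {w1, w2, w4, w5, w6, w7}.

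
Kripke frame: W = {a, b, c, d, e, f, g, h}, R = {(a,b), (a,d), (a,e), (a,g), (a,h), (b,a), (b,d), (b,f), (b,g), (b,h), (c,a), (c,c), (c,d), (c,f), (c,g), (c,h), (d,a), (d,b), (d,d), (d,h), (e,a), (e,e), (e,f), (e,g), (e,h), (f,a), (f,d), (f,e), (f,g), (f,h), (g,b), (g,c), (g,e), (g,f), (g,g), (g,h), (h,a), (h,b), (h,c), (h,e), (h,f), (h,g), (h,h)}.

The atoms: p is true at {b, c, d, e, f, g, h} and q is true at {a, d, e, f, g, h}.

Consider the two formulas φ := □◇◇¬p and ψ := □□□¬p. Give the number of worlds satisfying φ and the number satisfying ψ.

8 and 0

For □◇◇¬p:
a: successors {b, d, e, g, h}; ◇◇¬p there: b:T, d:T, e:T, g:T, h:T. ✓
b: successors {a, d, f, g, h}; ◇◇¬p there: a:T, d:T, f:T, g:T, h:T. ✓
c: successors {a, c, d, f, g, h}; ◇◇¬p there: a:T, c:T, d:T, f:T, g:T, h:T. ✓
d: successors {a, b, d, h}; ◇◇¬p there: a:T, b:T, d:T, h:T. ✓
e: successors {a, e, f, g, h}; ◇◇¬p there: a:T, e:T, f:T, g:T, h:T. ✓
f: successors {a, d, e, g, h}; ◇◇¬p there: a:T, d:T, e:T, g:T, h:T. ✓
g: successors {b, c, e, f, g, h}; ◇◇¬p there: b:T, c:T, e:T, f:T, g:T, h:T. ✓
h: successors {a, b, c, e, f, g, h}; ◇◇¬p there: a:T, b:T, c:T, e:T, f:T, g:T, h:T. ✓
— 8 worlds.
For □□□¬p:
a: successors {b, d, e, g, h}; □□¬p there: b:F, d:F, e:F, g:F, h:F. ✗
b: successors {a, d, f, g, h}; □□¬p there: a:F, d:F, f:F, g:F, h:F. ✗
c: successors {a, c, d, f, g, h}; □□¬p there: a:F, c:F, d:F, f:F, g:F, h:F. ✗
d: successors {a, b, d, h}; □□¬p there: a:F, b:F, d:F, h:F. ✗
e: successors {a, e, f, g, h}; □□¬p there: a:F, e:F, f:F, g:F, h:F. ✗
f: successors {a, d, e, g, h}; □□¬p there: a:F, d:F, e:F, g:F, h:F. ✗
g: successors {b, c, e, f, g, h}; □□¬p there: b:F, c:F, e:F, f:F, g:F, h:F. ✗
h: successors {a, b, c, e, f, g, h}; □□¬p there: a:F, b:F, c:F, e:F, f:F, g:F, h:F. ✗
— 0 worlds.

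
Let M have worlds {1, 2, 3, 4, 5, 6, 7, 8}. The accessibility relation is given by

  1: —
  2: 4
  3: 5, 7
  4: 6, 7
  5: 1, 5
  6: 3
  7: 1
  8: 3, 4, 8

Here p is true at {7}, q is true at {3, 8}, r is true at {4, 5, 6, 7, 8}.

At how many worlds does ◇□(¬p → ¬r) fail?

1: no successors, so ◇□(¬p → ¬r) fails. ✗
2: successors {4}; □(¬p → ¬r) there: 4:F. ✗
3: successors {5, 7}; □(¬p → ¬r) there: 5:F, 7:T. ✓
4: successors {6, 7}; □(¬p → ¬r) there: 6:T, 7:T. ✓
5: successors {1, 5}; □(¬p → ¬r) there: 1:T, 5:F. ✓
6: successors {3}; □(¬p → ¬r) there: 3:F. ✗
7: successors {1}; □(¬p → ¬r) there: 1:T. ✓
8: successors {3, 4, 8}; □(¬p → ¬r) there: 3:F, 4:F, 8:F. ✗
Satisfying worlds: {3, 4, 5, 7}.
So ◇□(¬p → ¬r) fails at the other 4 worlds.

4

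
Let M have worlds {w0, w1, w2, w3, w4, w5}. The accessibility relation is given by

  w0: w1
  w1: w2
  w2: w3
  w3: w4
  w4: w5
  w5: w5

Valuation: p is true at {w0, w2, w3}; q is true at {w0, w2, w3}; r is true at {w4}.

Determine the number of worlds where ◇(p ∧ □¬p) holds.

1

w0: successors {w1}; p ∧ □¬p there: w1:F. ✗
w1: successors {w2}; p ∧ □¬p there: w2:F. ✗
w2: successors {w3}; p ∧ □¬p there: w3:T. ✓
w3: successors {w4}; p ∧ □¬p there: w4:F. ✗
w4: successors {w5}; p ∧ □¬p there: w5:F. ✗
w5: successors {w5}; p ∧ □¬p there: w5:F. ✗
Satisfying worlds: {w2}.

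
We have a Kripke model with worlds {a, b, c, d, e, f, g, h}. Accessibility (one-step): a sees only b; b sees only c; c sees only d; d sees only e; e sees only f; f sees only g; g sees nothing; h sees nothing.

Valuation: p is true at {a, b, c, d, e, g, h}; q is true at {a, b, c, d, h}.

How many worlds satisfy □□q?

a: successors {b}; □q there: b:T. ✓
b: successors {c}; □q there: c:T. ✓
c: successors {d}; □q there: d:F. ✗
d: successors {e}; □q there: e:F. ✗
e: successors {f}; □q there: f:F. ✗
f: successors {g}; □q there: g:T. ✓
g: no successors, so □□q holds vacuously. ✓
h: no successors, so □□q holds vacuously. ✓
Satisfying worlds: {a, b, f, g, h}.

5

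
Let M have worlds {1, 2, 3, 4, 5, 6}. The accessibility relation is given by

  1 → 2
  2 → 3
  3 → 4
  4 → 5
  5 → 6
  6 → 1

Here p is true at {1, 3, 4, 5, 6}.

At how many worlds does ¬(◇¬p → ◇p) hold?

1

1: ◇¬p → ◇p is F. ✓
2: ◇¬p → ◇p is T. ✗
3: ◇¬p → ◇p is T. ✗
4: ◇¬p → ◇p is T. ✗
5: ◇¬p → ◇p is T. ✗
6: ◇¬p → ◇p is T. ✗
Satisfying worlds: {1}.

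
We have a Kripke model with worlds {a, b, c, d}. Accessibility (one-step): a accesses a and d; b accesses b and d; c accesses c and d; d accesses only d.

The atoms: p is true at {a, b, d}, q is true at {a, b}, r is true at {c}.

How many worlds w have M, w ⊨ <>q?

2

a: successors {a, d}; q there: a:T, d:F. ✓
b: successors {b, d}; q there: b:T, d:F. ✓
c: successors {c, d}; q there: c:F, d:F. ✗
d: successors {d}; q there: d:F. ✗
Satisfying worlds: {a, b}.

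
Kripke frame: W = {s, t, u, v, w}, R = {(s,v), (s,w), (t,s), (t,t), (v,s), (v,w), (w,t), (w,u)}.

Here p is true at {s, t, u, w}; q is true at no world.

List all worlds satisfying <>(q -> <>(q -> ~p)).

s: successors {v, w}; q -> <>(q -> ~p) there: v:T, w:T. ✓
t: successors {s, t}; q -> <>(q -> ~p) there: s:T, t:T. ✓
u: no successors, so <>(q -> <>(q -> ~p)) fails. ✗
v: successors {s, w}; q -> <>(q -> ~p) there: s:T, w:T. ✓
w: successors {t, u}; q -> <>(q -> ~p) there: t:T, u:T. ✓

{s, t, v, w}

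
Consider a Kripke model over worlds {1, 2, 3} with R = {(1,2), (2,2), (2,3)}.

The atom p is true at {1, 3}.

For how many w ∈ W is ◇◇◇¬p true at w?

2

1: successors {2}; ◇◇¬p there: 2:T. ✓
2: successors {2, 3}; ◇◇¬p there: 2:T, 3:F. ✓
3: no successors, so ◇◇◇¬p fails. ✗
Satisfying worlds: {1, 2}.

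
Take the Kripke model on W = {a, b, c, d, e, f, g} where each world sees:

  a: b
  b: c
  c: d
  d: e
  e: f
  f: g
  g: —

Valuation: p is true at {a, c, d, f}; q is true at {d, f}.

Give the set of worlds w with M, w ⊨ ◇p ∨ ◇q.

{b, c, e}

a: ◇p is F, ◇q is F. ✗
b: ◇p is T, ◇q is F. ✓
c: ◇p is T, ◇q is T. ✓
d: ◇p is F, ◇q is F. ✗
e: ◇p is T, ◇q is T. ✓
f: ◇p is F, ◇q is F. ✗
g: ◇p is F, ◇q is F. ✗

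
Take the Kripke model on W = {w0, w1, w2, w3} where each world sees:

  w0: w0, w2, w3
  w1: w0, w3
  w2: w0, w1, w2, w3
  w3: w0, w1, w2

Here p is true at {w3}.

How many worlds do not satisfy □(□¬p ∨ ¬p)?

0

w0: successors {w0, w2, w3}; □¬p ∨ ¬p there: w0:T, w2:T, w3:T. ✓
w1: successors {w0, w3}; □¬p ∨ ¬p there: w0:T, w3:T. ✓
w2: successors {w0, w1, w2, w3}; □¬p ∨ ¬p there: w0:T, w1:T, w2:T, w3:T. ✓
w3: successors {w0, w1, w2}; □¬p ∨ ¬p there: w0:T, w1:T, w2:T. ✓
Satisfying worlds: {w0, w1, w2, w3}.
So □(□¬p ∨ ¬p) fails at the other 0 worlds.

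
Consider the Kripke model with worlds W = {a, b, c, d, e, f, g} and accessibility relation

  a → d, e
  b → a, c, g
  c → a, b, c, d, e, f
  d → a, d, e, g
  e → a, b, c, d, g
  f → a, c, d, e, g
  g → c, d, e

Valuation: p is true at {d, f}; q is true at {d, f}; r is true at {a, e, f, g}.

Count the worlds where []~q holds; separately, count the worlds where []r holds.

1 and 0

For []~q:
a: successors {d, e}; ~q there: d:F, e:T. ✗
b: successors {a, c, g}; ~q there: a:T, c:T, g:T. ✓
c: successors {a, b, c, d, e, f}; ~q there: a:T, b:T, c:T, d:F, e:T, f:F. ✗
d: successors {a, d, e, g}; ~q there: a:T, d:F, e:T, g:T. ✗
e: successors {a, b, c, d, g}; ~q there: a:T, b:T, c:T, d:F, g:T. ✗
f: successors {a, c, d, e, g}; ~q there: a:T, c:T, d:F, e:T, g:T. ✗
g: successors {c, d, e}; ~q there: c:T, d:F, e:T. ✗
— 1 world.
For []r:
a: successors {d, e}; r there: d:F, e:T. ✗
b: successors {a, c, g}; r there: a:T, c:F, g:T. ✗
c: successors {a, b, c, d, e, f}; r there: a:T, b:F, c:F, d:F, e:T, f:T. ✗
d: successors {a, d, e, g}; r there: a:T, d:F, e:T, g:T. ✗
e: successors {a, b, c, d, g}; r there: a:T, b:F, c:F, d:F, g:T. ✗
f: successors {a, c, d, e, g}; r there: a:T, c:F, d:F, e:T, g:T. ✗
g: successors {c, d, e}; r there: c:F, d:F, e:T. ✗
— 0 worlds.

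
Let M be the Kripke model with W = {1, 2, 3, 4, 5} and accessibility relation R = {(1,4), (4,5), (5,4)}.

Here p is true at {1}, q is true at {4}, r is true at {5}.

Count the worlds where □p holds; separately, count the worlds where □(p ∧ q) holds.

For □p:
1: successors {4}; p there: 4:F. ✗
2: no successors, so □p holds vacuously. ✓
3: no successors, so □p holds vacuously. ✓
4: successors {5}; p there: 5:F. ✗
5: successors {4}; p there: 4:F. ✗
— 2 worlds.
For □(p ∧ q):
1: successors {4}; p ∧ q there: 4:F. ✗
2: no successors, so □(p ∧ q) holds vacuously. ✓
3: no successors, so □(p ∧ q) holds vacuously. ✓
4: successors {5}; p ∧ q there: 5:F. ✗
5: successors {4}; p ∧ q there: 4:F. ✗
— 2 worlds.

2 and 2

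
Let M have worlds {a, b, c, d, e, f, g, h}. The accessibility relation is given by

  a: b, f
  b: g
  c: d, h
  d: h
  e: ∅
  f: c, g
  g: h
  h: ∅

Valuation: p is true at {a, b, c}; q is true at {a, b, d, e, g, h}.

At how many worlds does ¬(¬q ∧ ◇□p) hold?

7

a: ¬q ∧ ◇□p is F. ✓
b: ¬q ∧ ◇□p is F. ✓
c: ¬q ∧ ◇□p is T. ✗
d: ¬q ∧ ◇□p is F. ✓
e: ¬q ∧ ◇□p is F. ✓
f: ¬q ∧ ◇□p is F. ✓
g: ¬q ∧ ◇□p is F. ✓
h: ¬q ∧ ◇□p is F. ✓
Satisfying worlds: {a, b, d, e, f, g, h}.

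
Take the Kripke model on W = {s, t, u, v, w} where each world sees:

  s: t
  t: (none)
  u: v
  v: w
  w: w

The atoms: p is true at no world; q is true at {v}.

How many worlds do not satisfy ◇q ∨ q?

3

s: ◇q is F, q is F. ✗
t: ◇q is F, q is F. ✗
u: ◇q is T, q is F. ✓
v: ◇q is F, q is T. ✓
w: ◇q is F, q is F. ✗
Satisfying worlds: {u, v}.
So ◇q ∨ q fails at the other 3 worlds.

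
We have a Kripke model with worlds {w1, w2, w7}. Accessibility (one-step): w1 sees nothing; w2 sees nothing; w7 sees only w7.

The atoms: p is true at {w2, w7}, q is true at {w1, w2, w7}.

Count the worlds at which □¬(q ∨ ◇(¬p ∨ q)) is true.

w1: no successors, so □¬(q ∨ ◇(¬p ∨ q)) holds vacuously. ✓
w2: no successors, so □¬(q ∨ ◇(¬p ∨ q)) holds vacuously. ✓
w7: successors {w7}; ¬(q ∨ ◇(¬p ∨ q)) there: w7:F. ✗
Satisfying worlds: {w1, w2}.

2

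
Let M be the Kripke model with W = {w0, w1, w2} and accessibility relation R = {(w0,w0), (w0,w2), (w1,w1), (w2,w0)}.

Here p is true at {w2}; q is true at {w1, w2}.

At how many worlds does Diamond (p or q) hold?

2

w0: successors {w0, w2}; p or q there: w0:F, w2:T. ✓
w1: successors {w1}; p or q there: w1:T. ✓
w2: successors {w0}; p or q there: w0:F. ✗
Satisfying worlds: {w0, w1}.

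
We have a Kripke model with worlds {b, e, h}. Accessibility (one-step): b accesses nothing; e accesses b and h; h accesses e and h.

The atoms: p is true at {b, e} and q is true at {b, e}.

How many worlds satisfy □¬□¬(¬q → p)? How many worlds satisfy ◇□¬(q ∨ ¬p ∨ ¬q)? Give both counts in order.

2 and 1

For □¬□¬(¬q → p):
b: no successors, so □¬□¬(¬q → p) holds vacuously. ✓
e: successors {b, h}; ¬□¬(¬q → p) there: b:F, h:T. ✗
h: successors {e, h}; ¬□¬(¬q → p) there: e:T, h:T. ✓
— 2 worlds.
For ◇□¬(q ∨ ¬p ∨ ¬q):
b: no successors, so ◇□¬(q ∨ ¬p ∨ ¬q) fails. ✗
e: successors {b, h}; □¬(q ∨ ¬p ∨ ¬q) there: b:T, h:F. ✓
h: successors {e, h}; □¬(q ∨ ¬p ∨ ¬q) there: e:F, h:F. ✗
— 1 world.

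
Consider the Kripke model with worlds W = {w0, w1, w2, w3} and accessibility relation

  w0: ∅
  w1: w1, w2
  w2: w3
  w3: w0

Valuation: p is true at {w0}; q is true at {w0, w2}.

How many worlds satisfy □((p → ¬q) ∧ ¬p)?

3

w0: no successors, so □((p → ¬q) ∧ ¬p) holds vacuously. ✓
w1: successors {w1, w2}; (p → ¬q) ∧ ¬p there: w1:T, w2:T. ✓
w2: successors {w3}; (p → ¬q) ∧ ¬p there: w3:T. ✓
w3: successors {w0}; (p → ¬q) ∧ ¬p there: w0:F. ✗
Satisfying worlds: {w0, w1, w2}.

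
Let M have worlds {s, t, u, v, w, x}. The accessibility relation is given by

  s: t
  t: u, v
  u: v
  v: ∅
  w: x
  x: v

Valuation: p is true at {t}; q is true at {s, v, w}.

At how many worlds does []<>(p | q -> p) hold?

s: successors {t}; <>(p | q -> p) there: t:T. ✓
t: successors {u, v}; <>(p | q -> p) there: u:F, v:F. ✗
u: successors {v}; <>(p | q -> p) there: v:F. ✗
v: no successors, so []<>(p | q -> p) holds vacuously. ✓
w: successors {x}; <>(p | q -> p) there: x:F. ✗
x: successors {v}; <>(p | q -> p) there: v:F. ✗
Satisfying worlds: {s, v}.

2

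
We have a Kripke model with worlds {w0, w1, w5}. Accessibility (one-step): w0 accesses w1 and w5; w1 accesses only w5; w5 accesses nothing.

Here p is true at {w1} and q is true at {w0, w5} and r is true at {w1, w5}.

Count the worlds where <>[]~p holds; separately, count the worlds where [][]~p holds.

2 and 3

For <>[]~p:
w0: successors {w1, w5}; []~p there: w1:T, w5:T. ✓
w1: successors {w5}; []~p there: w5:T. ✓
w5: no successors, so <>[]~p fails. ✗
— 2 worlds.
For [][]~p:
w0: successors {w1, w5}; []~p there: w1:T, w5:T. ✓
w1: successors {w5}; []~p there: w5:T. ✓
w5: no successors, so [][]~p holds vacuously. ✓
— 3 worlds.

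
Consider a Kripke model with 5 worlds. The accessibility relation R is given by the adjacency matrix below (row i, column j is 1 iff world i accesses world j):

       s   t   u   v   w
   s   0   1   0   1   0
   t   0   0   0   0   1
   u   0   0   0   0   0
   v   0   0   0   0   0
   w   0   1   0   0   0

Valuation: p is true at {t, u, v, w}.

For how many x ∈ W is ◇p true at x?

3

s: successors {t, v}; p there: t:T, v:T. ✓
t: successors {w}; p there: w:T. ✓
u: no successors, so ◇p fails. ✗
v: no successors, so ◇p fails. ✗
w: successors {t}; p there: t:T. ✓
Satisfying worlds: {s, t, w}.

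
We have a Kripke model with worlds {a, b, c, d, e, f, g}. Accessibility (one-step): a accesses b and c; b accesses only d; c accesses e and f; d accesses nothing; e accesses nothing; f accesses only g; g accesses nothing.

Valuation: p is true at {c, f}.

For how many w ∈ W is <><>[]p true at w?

2

a: successors {b, c}; <>[]p there: b:T, c:T. ✓
b: successors {d}; <>[]p there: d:F. ✗
c: successors {e, f}; <>[]p there: e:F, f:T. ✓
d: no successors, so <><>[]p fails. ✗
e: no successors, so <><>[]p fails. ✗
f: successors {g}; <>[]p there: g:F. ✗
g: no successors, so <><>[]p fails. ✗
Satisfying worlds: {a, c}.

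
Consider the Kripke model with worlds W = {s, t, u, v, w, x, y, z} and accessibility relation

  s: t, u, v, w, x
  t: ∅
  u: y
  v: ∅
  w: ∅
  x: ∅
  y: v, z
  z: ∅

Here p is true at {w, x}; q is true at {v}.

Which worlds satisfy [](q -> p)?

s: successors {t, u, v, w, x}; q -> p there: t:T, u:T, v:F, w:T, x:T. ✗
t: no successors, so [](q -> p) holds vacuously. ✓
u: successors {y}; q -> p there: y:T. ✓
v: no successors, so [](q -> p) holds vacuously. ✓
w: no successors, so [](q -> p) holds vacuously. ✓
x: no successors, so [](q -> p) holds vacuously. ✓
y: successors {v, z}; q -> p there: v:F, z:T. ✗
z: no successors, so [](q -> p) holds vacuously. ✓

{t, u, v, w, x, z}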